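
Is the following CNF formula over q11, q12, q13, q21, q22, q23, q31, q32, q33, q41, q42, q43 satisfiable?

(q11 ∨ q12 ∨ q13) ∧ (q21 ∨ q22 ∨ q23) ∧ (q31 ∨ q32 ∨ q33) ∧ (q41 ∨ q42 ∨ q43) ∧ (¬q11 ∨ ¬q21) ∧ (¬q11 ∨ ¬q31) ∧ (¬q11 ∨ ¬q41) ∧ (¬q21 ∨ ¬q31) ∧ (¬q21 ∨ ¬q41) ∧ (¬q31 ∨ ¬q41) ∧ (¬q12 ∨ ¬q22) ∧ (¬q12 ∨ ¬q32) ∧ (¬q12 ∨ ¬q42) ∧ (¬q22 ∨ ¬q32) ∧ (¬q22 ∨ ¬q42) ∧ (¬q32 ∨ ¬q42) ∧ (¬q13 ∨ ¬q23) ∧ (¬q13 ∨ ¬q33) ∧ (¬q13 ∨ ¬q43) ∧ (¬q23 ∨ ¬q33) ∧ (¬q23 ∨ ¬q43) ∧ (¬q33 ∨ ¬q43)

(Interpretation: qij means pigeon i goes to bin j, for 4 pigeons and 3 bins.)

No, unsatisfiable

Try q11 = False.
Try q12 = True.
From the singleton clause (¬q22), q22 = False.
From the singleton clause (¬q32), q32 = False.
From the singleton clause (¬q42), q42 = False.
Try q21 = True.
From the singleton clause (¬q31), q31 = False.
From the singleton clause (q33), q33 = True.
From the singleton clause (¬q41), q41 = False.
From the singleton clause (q43), q43 = True.
That conflicts with the unit clause (¬q43).
Backtrack on q21: now try q21 = False.
From the singleton clause (q23), q23 = True.
From the singleton clause (¬q13), q13 = False.
From the singleton clause (¬q33), q33 = False.
From the singleton clause (q31), q31 = True.
From the singleton clause (¬q41), q41 = False.
From the singleton clause (q43), q43 = True.
That conflicts with the unit clause (¬q43).
Neither q21 = True nor q21 = False works.
Backtrack on q12: now try q12 = False.
From the singleton clause (q13), q13 = True.
From the singleton clause (¬q23), q23 = False.
From the singleton clause (¬q33), q33 = False.
From the singleton clause (¬q43), q43 = False.
Try q21 = True.
From the singleton clause (¬q31), q31 = False.
From the singleton clause (q32), q32 = True.
From the singleton clause (¬q41), q41 = False.
From the singleton clause (q42), q42 = True.
That conflicts with the unit clause (¬q42).
Backtrack on q21: now try q21 = False.
From the singleton clause (q22), q22 = True.
From the singleton clause (¬q32), q32 = False.
From the singleton clause (q31), q31 = True.
From the singleton clause (¬q41), q41 = False.
From the singleton clause (q42), q42 = True.
That conflicts with the unit clause (¬q42).
Neither q21 = True nor q21 = False works.
Neither q12 = True nor q12 = False works.
Backtrack on q11: now try q11 = True.
From the singleton clause (¬q21), q21 = False.
From the singleton clause (¬q31), q31 = False.
From the singleton clause (¬q41), q41 = False.
Try q22 = True.
From the singleton clause (¬q12), q12 = False.
From the singleton clause (¬q32), q32 = False.
From the singleton clause (q33), q33 = True.
From the singleton clause (¬q42), q42 = False.
From the singleton clause (q43), q43 = True.
That conflicts with the unit clause (¬q43).
Backtrack on q22: now try q22 = False.
From the singleton clause (q23), q23 = True.
From the singleton clause (¬q13), q13 = False.
From the singleton clause (¬q33), q33 = False.
From the singleton clause (q32), q32 = True.
From the singleton clause (¬q12), q12 = False.
From the singleton clause (¬q42), q42 = False.
From the singleton clause (q43), q43 = True.
That conflicts with the unit clause (¬q43).
Neither q22 = True nor q22 = False works.
Neither q11 = True nor q11 = False works.
No assignment satisfies every clause.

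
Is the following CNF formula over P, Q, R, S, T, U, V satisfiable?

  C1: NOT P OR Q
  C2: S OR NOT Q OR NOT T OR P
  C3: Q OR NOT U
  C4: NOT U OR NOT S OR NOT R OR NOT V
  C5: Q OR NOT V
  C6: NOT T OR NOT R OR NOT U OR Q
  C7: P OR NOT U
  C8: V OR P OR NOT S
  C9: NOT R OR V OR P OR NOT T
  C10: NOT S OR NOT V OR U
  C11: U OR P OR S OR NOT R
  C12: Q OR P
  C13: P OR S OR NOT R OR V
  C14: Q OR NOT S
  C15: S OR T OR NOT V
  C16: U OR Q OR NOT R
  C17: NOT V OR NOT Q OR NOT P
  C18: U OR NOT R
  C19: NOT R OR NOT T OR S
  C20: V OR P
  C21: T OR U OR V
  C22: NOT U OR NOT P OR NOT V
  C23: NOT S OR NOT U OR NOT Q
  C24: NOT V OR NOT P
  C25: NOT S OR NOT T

Branch on P: set P = true.
(Q) alone gives Q = true.
(NOT V) alone gives V = false.
Branch on U: set U = false.
(NOT R) alone gives R = false.
(T) alone gives T = true.
(NOT S) alone gives S = false.
All clauses are satisfied.
A satisfying assignment: P: true,  Q: true,  R: false,  S: false,  T: true,  U: false,  V: false.

Satisfiable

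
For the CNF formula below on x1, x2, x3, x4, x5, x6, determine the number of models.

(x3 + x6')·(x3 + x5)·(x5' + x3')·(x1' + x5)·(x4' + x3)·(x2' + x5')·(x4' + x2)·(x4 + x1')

There are 2^6 = 64 truth assignments over (x1, x2, x3, x4, x5, x6).
Split on x6. With x6 = 1, the clauses containing x6 are satisfied and x6' drops from the rest; 3 of the 2^5 = 32 assignments to the other variables satisfy what remains.
With x6 = 0, by the same count on the reduced clause set, 4 assignments work.
Total: 3 + 4 = 7.

7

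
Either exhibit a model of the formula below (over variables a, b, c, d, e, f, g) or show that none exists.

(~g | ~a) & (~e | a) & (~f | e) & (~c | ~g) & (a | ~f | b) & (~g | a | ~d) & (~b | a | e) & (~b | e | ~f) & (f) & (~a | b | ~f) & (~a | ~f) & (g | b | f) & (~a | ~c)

UNSATISFIABLE

(f) alone gives f = 1.
(e) alone gives e = 1.
(a) alone gives a = 1.
Now (~a) is unsatisfied and unit — conflict.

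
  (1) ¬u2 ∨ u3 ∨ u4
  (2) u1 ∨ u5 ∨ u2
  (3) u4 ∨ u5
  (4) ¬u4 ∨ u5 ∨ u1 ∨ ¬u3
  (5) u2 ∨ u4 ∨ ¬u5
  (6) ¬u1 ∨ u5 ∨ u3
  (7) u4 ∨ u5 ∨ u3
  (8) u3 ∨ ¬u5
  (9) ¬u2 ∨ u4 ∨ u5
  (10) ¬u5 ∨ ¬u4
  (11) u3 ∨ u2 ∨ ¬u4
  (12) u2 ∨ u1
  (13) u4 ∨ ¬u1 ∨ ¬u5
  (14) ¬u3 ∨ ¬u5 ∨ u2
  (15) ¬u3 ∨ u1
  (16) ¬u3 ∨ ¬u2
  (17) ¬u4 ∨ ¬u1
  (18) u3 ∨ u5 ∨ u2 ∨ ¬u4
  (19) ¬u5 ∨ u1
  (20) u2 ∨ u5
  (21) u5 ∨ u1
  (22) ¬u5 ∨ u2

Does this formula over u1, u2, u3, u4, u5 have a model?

Unsatisfiable

Case u4 = True:
Unit clause (¬u5) forces u5 = False.
Unit clause (¬u1) forces u1 = False.
But (u1) is also a unit clause — contradiction.
Backtrack on u4: now try u4 = False.
Unit clause (u5) forces u5 = True.
Unit clause (u2) forces u2 = True.
Unit clause (u3) forces u3 = True.
But (¬u3) is also a unit clause — contradiction.
Both values of u4 lead to a conflict.
No assignment satisfies every clause.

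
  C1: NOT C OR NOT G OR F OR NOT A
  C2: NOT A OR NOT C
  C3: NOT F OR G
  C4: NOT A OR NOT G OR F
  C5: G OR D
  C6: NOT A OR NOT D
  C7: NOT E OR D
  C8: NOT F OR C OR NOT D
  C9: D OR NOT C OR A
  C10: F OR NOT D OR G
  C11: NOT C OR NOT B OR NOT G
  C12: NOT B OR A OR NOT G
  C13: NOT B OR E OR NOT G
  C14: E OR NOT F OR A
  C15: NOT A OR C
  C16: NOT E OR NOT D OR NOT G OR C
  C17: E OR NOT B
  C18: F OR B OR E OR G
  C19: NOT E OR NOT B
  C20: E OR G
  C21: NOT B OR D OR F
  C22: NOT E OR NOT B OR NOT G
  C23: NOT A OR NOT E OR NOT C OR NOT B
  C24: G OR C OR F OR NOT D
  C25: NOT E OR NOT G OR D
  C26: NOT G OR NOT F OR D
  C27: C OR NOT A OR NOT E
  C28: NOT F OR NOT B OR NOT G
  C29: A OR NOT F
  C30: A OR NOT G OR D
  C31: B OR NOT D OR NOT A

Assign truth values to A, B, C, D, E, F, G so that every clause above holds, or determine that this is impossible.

A ↦ false; B ↦ false; C ↦ true; D ↦ true; E ↦ true; F ↦ false; G ↦ true

Case A = false:
From the singleton clause (NOT F), F = false.
Case G = true:
From the singleton clause (NOT B), B = false.
From the singleton clause (D), D = true.
Case E = true:
From the singleton clause (C), C = true.
This assignment satisfies each clause.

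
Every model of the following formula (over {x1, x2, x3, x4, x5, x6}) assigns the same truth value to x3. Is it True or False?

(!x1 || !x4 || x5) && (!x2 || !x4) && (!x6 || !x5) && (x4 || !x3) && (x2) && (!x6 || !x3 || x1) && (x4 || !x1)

Suppose x3 = true.
From the singleton clause (x4), x4 = true.
From the singleton clause (!x2), x2 = false.
Now (x2) is unsatisfied and unit — conflict.
So every satisfying assignment has x3 = False.

False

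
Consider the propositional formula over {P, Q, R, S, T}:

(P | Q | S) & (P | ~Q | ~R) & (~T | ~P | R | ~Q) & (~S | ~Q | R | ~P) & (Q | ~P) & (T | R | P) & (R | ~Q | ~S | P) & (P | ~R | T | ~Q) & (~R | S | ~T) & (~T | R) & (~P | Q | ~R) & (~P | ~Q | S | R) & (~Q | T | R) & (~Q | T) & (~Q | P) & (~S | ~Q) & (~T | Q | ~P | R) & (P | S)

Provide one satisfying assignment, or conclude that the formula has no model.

Try Q = 0.
Unit clause (~P) forces P = 0.
Unit clause (S) forces S = 1.
Try T = 0.
Unit clause (R) forces R = 1.
Every clause now holds.

P ↦ 0,  Q ↦ 0,  R ↦ 1,  S ↦ 1,  T ↦ 0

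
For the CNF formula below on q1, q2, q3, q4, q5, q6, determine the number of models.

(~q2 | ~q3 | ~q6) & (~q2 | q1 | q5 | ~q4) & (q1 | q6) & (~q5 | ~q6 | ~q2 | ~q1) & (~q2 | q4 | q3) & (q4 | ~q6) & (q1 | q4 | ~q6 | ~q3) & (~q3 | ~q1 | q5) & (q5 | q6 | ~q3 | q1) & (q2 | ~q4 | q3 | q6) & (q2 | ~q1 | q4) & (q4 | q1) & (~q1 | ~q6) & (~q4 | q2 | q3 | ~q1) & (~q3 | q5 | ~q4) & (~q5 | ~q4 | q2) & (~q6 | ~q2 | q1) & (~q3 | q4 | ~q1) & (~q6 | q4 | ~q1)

4

There are 2^6 = 64 truth assignments over (q1, q2, q3, q4, q5, q6).
Split on q3. With q3 = 1, the clauses containing q3 are satisfied and ~q3 drops from the rest; 1 of the 2^5 = 32 assignments to the other variables satisfy what remains.
With q3 = 0, by the same count on the reduced clause set, 3 assignments work.
(One model: q1=F, q2=F, q3=F, q4=T, q5=F, q6=T.)
Total: 1 + 3 = 4.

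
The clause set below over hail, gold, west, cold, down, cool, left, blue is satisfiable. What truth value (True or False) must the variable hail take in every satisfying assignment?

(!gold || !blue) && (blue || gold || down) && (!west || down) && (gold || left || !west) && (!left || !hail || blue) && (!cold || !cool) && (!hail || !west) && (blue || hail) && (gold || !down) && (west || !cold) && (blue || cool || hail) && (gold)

True

Suppose hail = false.
The clause (blue) is unit, so blue = true.
The clause (!gold) is unit, so gold = false.
That conflicts with the unit clause (gold).
So every satisfying assignment has hail = True.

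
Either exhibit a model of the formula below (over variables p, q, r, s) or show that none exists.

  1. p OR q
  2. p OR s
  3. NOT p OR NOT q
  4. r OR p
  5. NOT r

p=true; q=false; r=false; s=false

From the singleton clause (NOT r), r = false.
From the singleton clause (p), p = true.
From the singleton clause (NOT q), q = false.
No clause remains; s is free.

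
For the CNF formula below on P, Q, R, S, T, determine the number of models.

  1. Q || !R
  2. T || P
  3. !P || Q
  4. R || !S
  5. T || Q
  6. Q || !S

10

There are 2^5 = 32 truth assignments over (P, Q, R, S, T).
Split on S. With S = true, the clauses containing S are satisfied and !S drops from the rest; 3 of the 2^4 = 16 assignments to the other variables satisfy what remains.
With S = false, by the same count on the reduced clause set, 7 assignments work.
Total: 3 + 7 = 10.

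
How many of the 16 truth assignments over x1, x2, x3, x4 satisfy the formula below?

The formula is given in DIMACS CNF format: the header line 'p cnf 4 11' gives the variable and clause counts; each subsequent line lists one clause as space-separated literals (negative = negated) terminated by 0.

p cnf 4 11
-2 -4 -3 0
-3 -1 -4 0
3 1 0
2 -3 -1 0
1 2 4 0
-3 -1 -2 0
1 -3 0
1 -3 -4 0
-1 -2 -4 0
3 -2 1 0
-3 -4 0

3

There are 2^4 = 16 truth assignments over (x1, x2, x3, x4).
Check each against the 11 clauses (columns in the order x1, x2, x3, x4):
  F F F F  ✗ fails (x3 ∨ x1)
  F F F T  ✗ fails (x3 ∨ x1)
  F F T F  ✗ fails (x1 ∨ x2 ∨ x4)
  F F T T  ✗ fails (x1 ∨ ¬x3)
  F T F F  ✗ fails (x3 ∨ x1)
  F T F T  ✗ fails (x3 ∨ x1)
  F T T F  ✗ fails (x1 ∨ ¬x3)
  F T T T  ✗ fails (¬x2 ∨ ¬x4 ∨ ¬x3)
  T F F F  ✓ satisfies all
  T F F T  ✓ satisfies all
  T F T F  ✗ fails (x2 ∨ ¬x3 ∨ ¬x1)
  T F T T  ✗ fails (¬x3 ∨ ¬x1 ∨ ¬x4)
  T T F F  ✓ satisfies all
  T T F T  ✗ fails (¬x1 ∨ ¬x2 ∨ ¬x4)
  T T T F  ✗ fails (¬x3 ∨ ¬x1 ∨ ¬x2)
  T T T T  ✗ fails (¬x2 ∨ ¬x4 ∨ ¬x3)
3 of the 16 rows are models.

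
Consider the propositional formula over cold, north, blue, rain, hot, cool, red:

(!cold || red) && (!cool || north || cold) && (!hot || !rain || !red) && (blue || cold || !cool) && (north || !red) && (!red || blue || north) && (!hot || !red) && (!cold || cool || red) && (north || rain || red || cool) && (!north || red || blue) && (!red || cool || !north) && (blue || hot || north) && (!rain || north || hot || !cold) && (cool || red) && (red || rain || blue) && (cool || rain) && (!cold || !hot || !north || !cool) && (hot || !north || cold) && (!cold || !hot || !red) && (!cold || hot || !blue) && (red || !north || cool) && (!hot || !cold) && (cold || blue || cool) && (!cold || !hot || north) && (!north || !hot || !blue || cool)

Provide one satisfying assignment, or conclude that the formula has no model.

Suppose cold = false.
Suppose cool = true.
Unit clause (north) forces north = true.
Unit clause (blue) forces blue = true.
Unit clause (hot) forces hot = true.
Unit clause (!red) forces red = false.
No clause remains; rain is free.

cold ↦ false, north ↦ true, blue ↦ true, rain ↦ true, hot ↦ true, cool ↦ true, red ↦ false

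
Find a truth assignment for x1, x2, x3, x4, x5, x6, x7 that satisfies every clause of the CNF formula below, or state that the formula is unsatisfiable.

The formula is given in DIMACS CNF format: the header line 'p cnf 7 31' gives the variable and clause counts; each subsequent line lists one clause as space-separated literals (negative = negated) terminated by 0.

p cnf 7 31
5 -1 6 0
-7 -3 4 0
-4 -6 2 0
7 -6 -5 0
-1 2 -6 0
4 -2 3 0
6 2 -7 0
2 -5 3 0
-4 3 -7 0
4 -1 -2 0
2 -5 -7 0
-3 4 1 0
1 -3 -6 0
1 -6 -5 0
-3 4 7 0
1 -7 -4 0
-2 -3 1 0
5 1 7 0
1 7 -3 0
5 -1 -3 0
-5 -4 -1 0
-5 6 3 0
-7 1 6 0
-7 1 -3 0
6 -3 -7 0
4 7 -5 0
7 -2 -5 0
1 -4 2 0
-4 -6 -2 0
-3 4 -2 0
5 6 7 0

Suppose x5 = False.
Suppose x1 = False.
The clause (x7) is unit, so x7 = True.
The clause (¬x4) is unit, so x4 = False.
The clause (¬x3) is unit, so x3 = False.
The clause (¬x2) is unit, so x2 = False.
The clause (x6) is unit, so x6 = True.
This assignment satisfies each clause.

x1=False,  x2=False,  x3=False,  x4=False,  x5=False,  x6=True,  x7=True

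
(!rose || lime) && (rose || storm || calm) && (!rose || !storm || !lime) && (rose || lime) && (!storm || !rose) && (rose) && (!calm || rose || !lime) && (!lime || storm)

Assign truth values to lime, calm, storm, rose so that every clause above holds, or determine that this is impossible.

Unit clause (rose) forces rose = true.
Unit clause (lime) forces lime = true.
Unit clause (!storm) forces storm = false.
Now (storm) is unsatisfied and unit — conflict.

UNSATISFIABLE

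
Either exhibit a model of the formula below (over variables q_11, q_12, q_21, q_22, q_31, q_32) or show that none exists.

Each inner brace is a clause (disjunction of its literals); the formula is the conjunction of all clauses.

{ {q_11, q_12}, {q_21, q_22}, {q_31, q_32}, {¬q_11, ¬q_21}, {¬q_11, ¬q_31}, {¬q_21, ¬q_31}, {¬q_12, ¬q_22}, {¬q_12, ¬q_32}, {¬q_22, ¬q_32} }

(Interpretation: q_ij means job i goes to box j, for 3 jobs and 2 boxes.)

UNSATISFIABLE

Case q_11 = True:
(¬q_21) alone gives q_21 = False.
(q_22) alone gives q_22 = True.
(¬q_31) alone gives q_31 = False.
(q_32) alone gives q_32 = True.
But (¬q_32) is also a unit clause — contradiction.
So q_11 must be the other value — set q_11 = False.
(q_12) alone gives q_12 = True.
(¬q_22) alone gives q_22 = False.
(q_21) alone gives q_21 = True.
(¬q_31) alone gives q_31 = False.
(q_32) alone gives q_32 = True.
But (¬q_32) is also a unit clause — contradiction.
Neither q_11 = True nor q_11 = False works.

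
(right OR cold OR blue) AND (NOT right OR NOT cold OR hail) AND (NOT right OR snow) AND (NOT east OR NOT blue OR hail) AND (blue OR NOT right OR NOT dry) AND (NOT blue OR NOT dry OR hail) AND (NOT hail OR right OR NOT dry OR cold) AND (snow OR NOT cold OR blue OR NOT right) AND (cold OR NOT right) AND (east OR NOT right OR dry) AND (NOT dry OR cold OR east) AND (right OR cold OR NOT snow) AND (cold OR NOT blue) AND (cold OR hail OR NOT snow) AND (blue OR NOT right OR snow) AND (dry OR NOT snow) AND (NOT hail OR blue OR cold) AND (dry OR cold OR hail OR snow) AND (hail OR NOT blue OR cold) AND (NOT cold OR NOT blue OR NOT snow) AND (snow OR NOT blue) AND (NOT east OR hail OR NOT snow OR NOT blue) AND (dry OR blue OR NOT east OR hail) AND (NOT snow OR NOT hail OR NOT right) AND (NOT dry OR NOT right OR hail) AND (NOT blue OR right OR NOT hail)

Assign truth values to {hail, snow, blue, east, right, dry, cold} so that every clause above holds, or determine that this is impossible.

hail ↦ false,  snow ↦ false,  blue ↦ false,  east ↦ false,  right ↦ false,  dry ↦ false,  cold ↦ true

Suppose right = false.
Suppose cold = true.
Suppose dry = false.
(NOT snow) alone gives snow = false.
(NOT blue) alone gives blue = false.
Suppose east = false.
Every clause is now satisfied; hail is unconstrained.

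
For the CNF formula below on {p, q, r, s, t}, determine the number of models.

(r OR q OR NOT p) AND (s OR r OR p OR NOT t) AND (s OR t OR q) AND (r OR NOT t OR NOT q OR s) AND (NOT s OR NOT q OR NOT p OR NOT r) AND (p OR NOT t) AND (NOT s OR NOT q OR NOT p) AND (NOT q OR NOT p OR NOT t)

11

There are 2^5 = 32 truth assignments over (p, q, r, s, t).
Split on r. With r = true, the clauses containing r are satisfied and NOT r drops from the rest; 7 of the 2^4 = 16 assignments to the other variables satisfy what remains.
With r = false, by the same count on the reduced clause set, 4 assignments work.
Total: 7 + 4 = 11.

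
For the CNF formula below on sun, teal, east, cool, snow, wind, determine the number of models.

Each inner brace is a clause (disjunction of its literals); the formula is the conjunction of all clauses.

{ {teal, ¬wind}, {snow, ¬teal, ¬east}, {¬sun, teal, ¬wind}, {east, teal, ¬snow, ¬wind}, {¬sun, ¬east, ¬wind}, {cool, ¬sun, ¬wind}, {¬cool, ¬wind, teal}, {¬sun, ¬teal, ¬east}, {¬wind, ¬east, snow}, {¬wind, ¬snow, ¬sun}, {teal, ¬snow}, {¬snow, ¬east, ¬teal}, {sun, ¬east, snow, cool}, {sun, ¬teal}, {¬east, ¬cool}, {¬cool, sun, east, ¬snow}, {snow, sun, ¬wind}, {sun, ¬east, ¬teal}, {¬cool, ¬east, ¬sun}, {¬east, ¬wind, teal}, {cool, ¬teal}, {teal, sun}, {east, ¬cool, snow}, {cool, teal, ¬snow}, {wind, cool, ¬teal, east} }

3

There are 2^6 = 64 truth assignments over (sun, teal, east, cool, snow, wind).
Split on wind. With wind = True, the clauses containing wind are satisfied and ¬wind drops from the rest; 0 of the 2^5 = 32 assignments to the other variables satisfy what remains.
With wind = False, by the same count on the reduced clause set, 3 assignments work.
Total: 0 + 3 = 3.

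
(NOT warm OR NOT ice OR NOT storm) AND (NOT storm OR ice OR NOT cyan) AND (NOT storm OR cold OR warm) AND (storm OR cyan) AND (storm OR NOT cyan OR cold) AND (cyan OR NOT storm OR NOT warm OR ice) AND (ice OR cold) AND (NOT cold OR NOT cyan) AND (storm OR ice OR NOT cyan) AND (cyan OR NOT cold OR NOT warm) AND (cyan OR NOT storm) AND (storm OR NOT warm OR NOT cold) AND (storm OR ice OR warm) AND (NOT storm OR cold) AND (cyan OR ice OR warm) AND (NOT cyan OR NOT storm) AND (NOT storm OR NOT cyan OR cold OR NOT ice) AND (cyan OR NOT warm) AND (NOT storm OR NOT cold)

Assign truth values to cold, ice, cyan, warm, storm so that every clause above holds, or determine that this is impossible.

UNSATISFIABLE

Suppose storm = true.
From the singleton clause (cyan), cyan = true.
That conflicts with the unit clause (NOT cyan).
That branch fails; take storm = false instead.
From the singleton clause (cyan), cyan = true.
From the singleton clause (cold), cold = true.
That conflicts with the unit clause (NOT cold).
Neither storm = true nor storm = false works.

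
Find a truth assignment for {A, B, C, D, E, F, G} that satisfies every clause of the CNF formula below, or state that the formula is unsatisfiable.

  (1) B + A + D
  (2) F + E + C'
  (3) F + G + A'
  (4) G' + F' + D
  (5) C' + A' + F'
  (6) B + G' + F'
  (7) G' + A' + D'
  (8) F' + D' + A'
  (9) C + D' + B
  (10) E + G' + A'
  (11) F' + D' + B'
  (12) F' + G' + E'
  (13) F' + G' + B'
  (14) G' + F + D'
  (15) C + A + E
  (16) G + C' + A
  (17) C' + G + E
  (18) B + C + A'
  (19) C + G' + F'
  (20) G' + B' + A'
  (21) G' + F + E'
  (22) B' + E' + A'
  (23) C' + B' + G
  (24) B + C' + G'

A=0, B=1, C=0, D=0, E=1, F=1, G=0

Case B = 1:
Case F = 1:
(D') alone gives D = 0.
(G') alone gives G = 0.
(C') alone gives C = 0.
Case A = 0:
(E) alone gives E = 1.
All clauses are satisfied.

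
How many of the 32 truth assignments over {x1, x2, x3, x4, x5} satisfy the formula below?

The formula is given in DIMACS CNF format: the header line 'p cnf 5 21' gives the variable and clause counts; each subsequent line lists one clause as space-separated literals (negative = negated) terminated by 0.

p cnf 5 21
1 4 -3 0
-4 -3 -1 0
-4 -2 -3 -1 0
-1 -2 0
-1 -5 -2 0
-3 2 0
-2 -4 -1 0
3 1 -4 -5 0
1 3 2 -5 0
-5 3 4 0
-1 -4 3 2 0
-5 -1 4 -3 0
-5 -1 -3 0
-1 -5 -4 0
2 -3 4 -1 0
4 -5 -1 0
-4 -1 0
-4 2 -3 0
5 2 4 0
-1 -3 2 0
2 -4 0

4

There are 2^5 = 32 truth assignments over (x1, x2, x3, x4, x5).
Split on x3. With x3 = True, the clauses containing x3 are satisfied and ¬x3 drops from the rest; 2 of the 2^4 = 16 assignments to the other variables satisfy what remains.
With x3 = False, by the same count on the reduced clause set, 2 assignments work.
(One model: x1=F, x2=T, x3=F, x4=F, x5=F.)
Total: 2 + 2 = 4.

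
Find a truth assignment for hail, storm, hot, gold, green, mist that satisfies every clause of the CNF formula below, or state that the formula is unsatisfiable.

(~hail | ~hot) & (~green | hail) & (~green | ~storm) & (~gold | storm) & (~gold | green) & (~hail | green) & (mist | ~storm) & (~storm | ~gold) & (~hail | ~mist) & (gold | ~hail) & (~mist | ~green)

Try hail = 0.
From the singleton clause (~green), green = 0.
From the singleton clause (~gold), gold = 0.
Try mist = 1.
No clause remains; storm, hot are free.

hail: 0, storm: 0, hot: 0, gold: 0, green: 0, mist: 1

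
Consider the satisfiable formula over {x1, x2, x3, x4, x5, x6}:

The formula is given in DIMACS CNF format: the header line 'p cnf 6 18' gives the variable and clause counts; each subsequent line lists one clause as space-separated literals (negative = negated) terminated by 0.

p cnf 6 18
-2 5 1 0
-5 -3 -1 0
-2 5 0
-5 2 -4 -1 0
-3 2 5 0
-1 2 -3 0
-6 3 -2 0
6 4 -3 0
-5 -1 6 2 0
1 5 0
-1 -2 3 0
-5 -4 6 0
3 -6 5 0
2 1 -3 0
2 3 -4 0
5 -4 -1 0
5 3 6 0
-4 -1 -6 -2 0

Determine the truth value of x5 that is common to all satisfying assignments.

True

Suppose x5 = False.
The clause (¬x2) is unit, so x2 = False.
The clause (¬x3) is unit, so x3 = False.
The clause (x1) is unit, so x1 = True.
The clause (¬x6) is unit, so x6 = False.
But (x6) is also a unit clause — contradiction.
So every satisfying assignment has x5 = True.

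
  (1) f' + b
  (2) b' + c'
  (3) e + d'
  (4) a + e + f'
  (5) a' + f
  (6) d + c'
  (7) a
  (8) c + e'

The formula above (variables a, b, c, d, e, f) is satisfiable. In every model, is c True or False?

Suppose c = 1.
The clause (b') is unit, so b = 0.
The clause (f') is unit, so f = 0.
The clause (a') is unit, so a = 0.
That conflicts with the unit clause (a).
So every satisfying assignment has c = False.

False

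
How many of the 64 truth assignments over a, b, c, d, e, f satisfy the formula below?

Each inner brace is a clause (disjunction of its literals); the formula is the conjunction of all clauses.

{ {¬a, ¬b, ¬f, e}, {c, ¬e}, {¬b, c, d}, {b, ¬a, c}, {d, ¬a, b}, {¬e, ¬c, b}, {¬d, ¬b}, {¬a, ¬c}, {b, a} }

There are 2^6 = 64 truth assignments over (a, b, c, d, e, f).
Split on e. With e = True, the clauses containing e are satisfied and ¬e drops from the rest; 2 of the 2^5 = 32 assignments to the other variables satisfy what remains.
With e = False, by the same count on the reduced clause set, 2 assignments work.
(One model: a=F, b=T, c=T, d=F, e=F, f=F.)
Total: 2 + 2 = 4.

4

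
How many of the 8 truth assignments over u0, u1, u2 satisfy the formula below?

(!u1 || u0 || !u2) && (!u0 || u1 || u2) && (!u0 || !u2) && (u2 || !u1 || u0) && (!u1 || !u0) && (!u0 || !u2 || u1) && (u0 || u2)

1

There are 2^3 = 8 truth assignments over (u0, u1, u2).
Check each against the 7 clauses (columns in the order u0, u1, u2):
  F F F  ✗ fails (u0 || u2)
  F F T  ✓ satisfies all
  F T F  ✗ fails (u2 || !u1 || u0)
  F T T  ✗ fails (!u1 || u0 || !u2)
  T F F  ✗ fails (!u0 || u1 || u2)
  T F T  ✗ fails (!u0 || !u2)
  T T F  ✗ fails (!u1 || !u0)
  T T T  ✗ fails (!u0 || !u2)
1 of the 8 rows is a model.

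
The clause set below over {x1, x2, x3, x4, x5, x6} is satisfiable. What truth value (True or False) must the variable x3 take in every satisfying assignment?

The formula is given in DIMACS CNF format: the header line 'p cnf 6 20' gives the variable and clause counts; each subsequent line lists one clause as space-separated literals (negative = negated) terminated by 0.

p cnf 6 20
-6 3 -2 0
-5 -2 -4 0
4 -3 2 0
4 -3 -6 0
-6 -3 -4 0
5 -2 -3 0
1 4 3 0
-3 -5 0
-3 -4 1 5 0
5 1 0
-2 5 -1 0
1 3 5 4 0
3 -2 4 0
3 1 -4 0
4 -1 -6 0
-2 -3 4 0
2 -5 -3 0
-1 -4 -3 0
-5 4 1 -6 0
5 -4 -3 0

False

Suppose x3 = True.
From the singleton clause (¬x5), x5 = False.
From the singleton clause (¬x2), x2 = False.
From the singleton clause (x4), x4 = True.
That conflicts with the unit clause (¬x4).
So every satisfying assignment has x3 = False.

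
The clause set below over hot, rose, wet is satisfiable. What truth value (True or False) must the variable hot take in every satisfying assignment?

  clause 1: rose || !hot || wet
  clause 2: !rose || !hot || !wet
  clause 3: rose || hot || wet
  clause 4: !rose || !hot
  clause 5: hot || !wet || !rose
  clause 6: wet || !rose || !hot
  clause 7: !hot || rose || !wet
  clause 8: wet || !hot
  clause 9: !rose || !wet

Suppose hot = true.
From the singleton clause (!rose), rose = false.
From the singleton clause (wet), wet = true.
That conflicts with the unit clause (!wet).
So every satisfying assignment has hot = False.

False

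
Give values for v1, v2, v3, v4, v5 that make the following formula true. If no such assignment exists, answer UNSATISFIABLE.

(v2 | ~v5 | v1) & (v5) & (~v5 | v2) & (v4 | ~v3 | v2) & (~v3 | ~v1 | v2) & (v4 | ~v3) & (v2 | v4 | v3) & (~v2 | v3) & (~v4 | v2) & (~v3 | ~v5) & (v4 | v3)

UNSATISFIABLE

(v5) alone gives v5 = 1.
(v2) alone gives v2 = 1.
(v3) alone gives v3 = 1.
But (~v3) is also a unit clause — contradiction.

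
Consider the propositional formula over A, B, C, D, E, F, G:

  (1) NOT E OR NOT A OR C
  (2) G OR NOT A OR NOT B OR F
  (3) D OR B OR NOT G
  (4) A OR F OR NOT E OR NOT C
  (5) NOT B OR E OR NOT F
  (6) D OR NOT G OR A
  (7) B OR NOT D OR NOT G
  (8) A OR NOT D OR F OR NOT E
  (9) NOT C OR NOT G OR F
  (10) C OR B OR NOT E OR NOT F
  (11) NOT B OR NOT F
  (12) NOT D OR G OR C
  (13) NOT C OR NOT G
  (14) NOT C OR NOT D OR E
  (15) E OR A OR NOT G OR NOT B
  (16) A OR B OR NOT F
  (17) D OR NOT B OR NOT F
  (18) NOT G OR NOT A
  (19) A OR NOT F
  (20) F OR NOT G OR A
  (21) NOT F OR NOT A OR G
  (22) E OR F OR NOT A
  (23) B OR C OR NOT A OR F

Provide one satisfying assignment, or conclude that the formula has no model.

Try B = true.
The clause (NOT F) is unit, so F = false.
Try G = false.
The clause (NOT A) is unit, so A = false.
Try E = true.
The clause (NOT C) is unit, so C = false.
The clause (NOT D) is unit, so D = false.
All clauses are satisfied.

A=false; B=true; C=false; D=false; E=true; F=false; G=false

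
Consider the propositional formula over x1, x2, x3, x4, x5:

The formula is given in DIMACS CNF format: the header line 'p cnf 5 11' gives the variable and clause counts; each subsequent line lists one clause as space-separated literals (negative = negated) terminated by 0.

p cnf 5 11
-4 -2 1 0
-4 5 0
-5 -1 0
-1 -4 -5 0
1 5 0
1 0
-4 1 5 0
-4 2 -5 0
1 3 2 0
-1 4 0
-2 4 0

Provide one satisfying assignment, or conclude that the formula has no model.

UNSATISFIABLE

Unit clause (x1) forces x1 = True.
Unit clause (¬x5) forces x5 = False.
Unit clause (¬x4) forces x4 = False.
That conflicts with the unit clause (x4).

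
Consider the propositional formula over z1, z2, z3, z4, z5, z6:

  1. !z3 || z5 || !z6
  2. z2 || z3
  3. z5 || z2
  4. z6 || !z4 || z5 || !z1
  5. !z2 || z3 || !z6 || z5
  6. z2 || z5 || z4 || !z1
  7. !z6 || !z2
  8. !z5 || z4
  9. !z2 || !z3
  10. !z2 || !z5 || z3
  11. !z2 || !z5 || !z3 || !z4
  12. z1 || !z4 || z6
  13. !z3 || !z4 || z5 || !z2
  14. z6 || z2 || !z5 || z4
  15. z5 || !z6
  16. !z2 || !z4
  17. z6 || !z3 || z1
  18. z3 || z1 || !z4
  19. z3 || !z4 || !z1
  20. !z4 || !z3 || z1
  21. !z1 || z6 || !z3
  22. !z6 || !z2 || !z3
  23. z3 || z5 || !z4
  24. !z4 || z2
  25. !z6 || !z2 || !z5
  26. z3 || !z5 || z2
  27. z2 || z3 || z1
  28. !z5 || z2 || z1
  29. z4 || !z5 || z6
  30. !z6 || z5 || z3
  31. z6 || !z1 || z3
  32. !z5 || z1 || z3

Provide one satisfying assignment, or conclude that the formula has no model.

z1 ↦ false; z2 ↦ true; z3 ↦ false; z4 ↦ false; z5 ↦ false; z6 ↦ false

Branch on z2: set z2 = true.
Unit clause (!z6) forces z6 = false.
Unit clause (!z3) forces z3 = false.
Unit clause (!z5) forces z5 = false.
Unit clause (!z4) forces z4 = false.
Unit clause (!z1) forces z1 = false.
This assignment satisfies each clause.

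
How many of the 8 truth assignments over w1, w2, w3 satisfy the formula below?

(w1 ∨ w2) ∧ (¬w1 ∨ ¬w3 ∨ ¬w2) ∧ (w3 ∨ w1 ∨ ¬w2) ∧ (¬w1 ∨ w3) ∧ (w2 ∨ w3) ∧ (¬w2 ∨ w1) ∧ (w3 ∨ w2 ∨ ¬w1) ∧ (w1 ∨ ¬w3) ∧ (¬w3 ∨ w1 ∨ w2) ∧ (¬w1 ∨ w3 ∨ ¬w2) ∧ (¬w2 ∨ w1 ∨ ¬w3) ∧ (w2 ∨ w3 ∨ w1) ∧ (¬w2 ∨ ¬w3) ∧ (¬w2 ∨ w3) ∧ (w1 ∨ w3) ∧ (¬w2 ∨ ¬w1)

There are 2^3 = 8 truth assignments over (w1, w2, w3).
Check each against the 16 clauses (columns in the order w1, w2, w3):
  F F F  ✗ fails (w1 ∨ w2)
  F F T  ✗ fails (w1 ∨ w2)
  F T F  ✗ fails (w3 ∨ w1 ∨ ¬w2)
  F T T  ✗ fails (¬w2 ∨ w1)
  T F F  ✗ fails (¬w1 ∨ w3)
  T F T  ✓ satisfies all
  T T F  ✗ fails (¬w1 ∨ w3)
  T T T  ✗ fails (¬w1 ∨ ¬w3 ∨ ¬w2)
1 of the 8 rows is a model.

1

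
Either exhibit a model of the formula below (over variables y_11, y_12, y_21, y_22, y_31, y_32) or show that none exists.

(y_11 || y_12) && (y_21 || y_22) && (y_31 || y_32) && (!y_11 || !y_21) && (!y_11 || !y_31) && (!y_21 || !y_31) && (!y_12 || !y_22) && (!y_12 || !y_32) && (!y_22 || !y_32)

UNSATISFIABLE

Suppose y_11 = true.
From the singleton clause (!y_21), y_21 = false.
From the singleton clause (y_22), y_22 = true.
From the singleton clause (!y_31), y_31 = false.
From the singleton clause (y_32), y_32 = true.
But (!y_32) is also a unit clause — contradiction.
Undo y_11 and try y_11 = false.
From the singleton clause (y_12), y_12 = true.
From the singleton clause (!y_22), y_22 = false.
From the singleton clause (y_21), y_21 = true.
From the singleton clause (!y_31), y_31 = false.
From the singleton clause (y_32), y_32 = true.
But (!y_32) is also a unit clause — contradiction.
Both values of y_11 lead to a conflict.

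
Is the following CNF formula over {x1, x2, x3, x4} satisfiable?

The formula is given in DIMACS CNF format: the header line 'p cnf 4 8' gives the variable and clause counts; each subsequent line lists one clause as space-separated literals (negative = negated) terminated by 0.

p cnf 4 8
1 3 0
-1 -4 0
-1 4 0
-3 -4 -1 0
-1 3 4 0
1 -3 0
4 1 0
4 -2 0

Suppose x1 = True.
From the singleton clause (¬x4), x4 = False.
But (x4) is also a unit clause — contradiction.
Undo x1 and try x1 = False.
From the singleton clause (x3), x3 = True.
But (¬x3) is also a unit clause — contradiction.
Neither x1 = True nor x1 = False works.
No assignment satisfies every clause.

No, unsatisfiable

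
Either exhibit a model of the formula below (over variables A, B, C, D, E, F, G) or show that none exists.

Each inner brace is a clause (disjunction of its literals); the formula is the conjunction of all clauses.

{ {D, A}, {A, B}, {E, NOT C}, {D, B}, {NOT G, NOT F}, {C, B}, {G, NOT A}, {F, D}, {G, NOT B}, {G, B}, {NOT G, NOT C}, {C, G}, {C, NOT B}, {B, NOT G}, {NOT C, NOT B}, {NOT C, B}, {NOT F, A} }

Branch on D: set D = true.
Branch on A: set A = true.
(G) alone gives G = true.
(NOT F) alone gives F = false.
(NOT C) alone gives C = false.
(B) alone gives B = true.
Now (NOT B) is unsatisfied and unit — conflict.
Undo A and try A = false.
(B) alone gives B = true.
(G) alone gives G = true.
(NOT F) alone gives F = false.
(NOT C) alone gives C = false.
Now (C) is unsatisfied and unit — conflict.
Either choice for A ends in contradiction.
Undo D and try D = false.
(A) alone gives A = true.
(B) alone gives B = true.
(G) alone gives G = true.
(NOT F) alone gives F = false.
Now (F) is unsatisfied and unit — conflict.
Either choice for D ends in contradiction.

UNSATISFIABLE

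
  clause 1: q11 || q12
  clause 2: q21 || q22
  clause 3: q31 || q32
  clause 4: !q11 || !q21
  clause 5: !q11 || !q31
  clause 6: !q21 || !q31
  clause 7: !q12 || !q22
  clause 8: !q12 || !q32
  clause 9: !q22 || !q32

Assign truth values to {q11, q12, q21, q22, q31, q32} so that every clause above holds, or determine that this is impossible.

Branch on q11: set q11 = true.
From the singleton clause (!q21), q21 = false.
From the singleton clause (q22), q22 = true.
From the singleton clause (!q31), q31 = false.
From the singleton clause (q32), q32 = true.
But (!q32) is also a unit clause — contradiction.
So q11 must be the other value — set q11 = false.
From the singleton clause (q12), q12 = true.
From the singleton clause (!q22), q22 = false.
From the singleton clause (q21), q21 = true.
From the singleton clause (!q31), q31 = false.
From the singleton clause (q32), q32 = true.
But (!q32) is also a unit clause — contradiction.
Neither q11 = true nor q11 = false works.

UNSATISFIABLE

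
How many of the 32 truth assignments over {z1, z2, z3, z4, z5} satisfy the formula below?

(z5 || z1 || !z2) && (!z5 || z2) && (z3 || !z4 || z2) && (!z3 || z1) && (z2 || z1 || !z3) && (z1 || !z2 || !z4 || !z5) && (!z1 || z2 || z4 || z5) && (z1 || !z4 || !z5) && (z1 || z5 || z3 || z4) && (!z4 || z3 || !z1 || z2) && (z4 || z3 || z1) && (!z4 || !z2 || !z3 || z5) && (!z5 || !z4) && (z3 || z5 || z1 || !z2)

There are 2^5 = 32 truth assignments over (z1, z2, z3, z4, z5).
Split on z5. With z5 = true, the clauses containing z5 are satisfied and !z5 drops from the rest; 2 of the 2^4 = 16 assignments to the other variables satisfy what remains.
With z5 = false, by the same count on the reduced clause set, 4 assignments work.
Total: 2 + 4 = 6.

6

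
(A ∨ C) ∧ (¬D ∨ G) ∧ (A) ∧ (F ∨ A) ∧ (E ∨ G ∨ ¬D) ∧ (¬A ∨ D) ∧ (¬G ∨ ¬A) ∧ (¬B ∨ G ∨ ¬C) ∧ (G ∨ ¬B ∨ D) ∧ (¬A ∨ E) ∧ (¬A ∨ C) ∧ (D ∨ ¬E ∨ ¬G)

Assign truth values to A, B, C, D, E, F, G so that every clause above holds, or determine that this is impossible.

UNSATISFIABLE

From the singleton clause (A), A = True.
From the singleton clause (D), D = True.
From the singleton clause (G), G = True.
But (¬G) is also a unit clause — contradiction.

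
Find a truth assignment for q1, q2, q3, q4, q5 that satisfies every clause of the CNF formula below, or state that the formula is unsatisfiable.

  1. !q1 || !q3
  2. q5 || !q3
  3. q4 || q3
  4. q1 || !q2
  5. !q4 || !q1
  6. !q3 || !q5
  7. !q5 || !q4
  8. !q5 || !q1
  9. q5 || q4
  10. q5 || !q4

Branch on q1: set q1 = false.
(!q2) alone gives q2 = false.
Branch on q5: set q5 = true.
(!q3) alone gives q3 = false.
(q4) alone gives q4 = true.
That conflicts with the unit clause (!q4).
So q5 must be the other value — set q5 = false.
(!q3) alone gives q3 = false.
(q4) alone gives q4 = true.
That conflicts with the unit clause (!q4).
Either choice for q5 ends in contradiction.
So q1 must be the other value — set q1 = true.
(!q3) alone gives q3 = false.
(q4) alone gives q4 = true.
That conflicts with the unit clause (!q4).
Either choice for q1 ends in contradiction.

UNSATISFIABLE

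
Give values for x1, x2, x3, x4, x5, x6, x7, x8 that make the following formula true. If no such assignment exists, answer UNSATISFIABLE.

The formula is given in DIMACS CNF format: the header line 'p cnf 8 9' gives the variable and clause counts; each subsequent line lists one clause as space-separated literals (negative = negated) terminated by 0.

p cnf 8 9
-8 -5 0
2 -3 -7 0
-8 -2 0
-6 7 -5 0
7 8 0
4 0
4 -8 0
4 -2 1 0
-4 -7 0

From the singleton clause (x4), x4 = True.
From the singleton clause (¬x7), x7 = False.
From the singleton clause (x8), x8 = True.
From the singleton clause (¬x5), x5 = False.
From the singleton clause (¬x2), x2 = False.
Every clause is now satisfied; x1, x3, x6 are unconstrained.

x1: False, x2: False, x3: True, x4: True, x5: False, x6: True, x7: False, x8: True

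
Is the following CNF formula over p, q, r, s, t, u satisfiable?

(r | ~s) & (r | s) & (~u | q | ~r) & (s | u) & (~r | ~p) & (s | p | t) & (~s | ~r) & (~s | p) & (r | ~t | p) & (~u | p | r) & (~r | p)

No, unsatisfiable

Case r = 1:
Unit clause (~p) forces p = 0.
Now (p) is unsatisfied and unit — conflict.
Backtrack on r: now try r = 0.
Unit clause (~s) forces s = 0.
Now (s) is unsatisfied and unit — conflict.
Either choice for r ends in contradiction.
No assignment satisfies every clause.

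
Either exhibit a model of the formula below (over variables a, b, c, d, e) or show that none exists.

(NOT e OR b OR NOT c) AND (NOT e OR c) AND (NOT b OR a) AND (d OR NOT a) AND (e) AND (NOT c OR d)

The clause (e) is unit, so e = true.
The clause (c) is unit, so c = true.
The clause (b) is unit, so b = true.
The clause (a) is unit, so a = true.
The clause (d) is unit, so d = true.
All clauses are satisfied.

a ↦ true,  b ↦ true,  c ↦ true,  d ↦ true,  e ↦ true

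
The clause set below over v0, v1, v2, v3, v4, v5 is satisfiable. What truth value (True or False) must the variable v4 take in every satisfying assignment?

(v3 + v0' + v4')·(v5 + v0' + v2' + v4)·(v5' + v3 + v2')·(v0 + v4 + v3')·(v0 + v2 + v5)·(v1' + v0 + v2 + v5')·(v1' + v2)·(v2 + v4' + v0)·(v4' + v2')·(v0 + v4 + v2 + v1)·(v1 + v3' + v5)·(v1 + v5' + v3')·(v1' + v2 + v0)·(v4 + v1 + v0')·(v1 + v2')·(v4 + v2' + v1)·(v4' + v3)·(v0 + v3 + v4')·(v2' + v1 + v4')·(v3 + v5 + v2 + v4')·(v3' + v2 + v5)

Suppose v4 = 1.
From the singleton clause (v2'), v2 = 0.
From the singleton clause (v1'), v1 = 0.
From the singleton clause (v0), v0 = 1.
From the singleton clause (v3), v3 = 1.
From the singleton clause (v5), v5 = 1.
Now (v5') is unsatisfied and unit — conflict.
So every satisfying assignment has v4 = False.

False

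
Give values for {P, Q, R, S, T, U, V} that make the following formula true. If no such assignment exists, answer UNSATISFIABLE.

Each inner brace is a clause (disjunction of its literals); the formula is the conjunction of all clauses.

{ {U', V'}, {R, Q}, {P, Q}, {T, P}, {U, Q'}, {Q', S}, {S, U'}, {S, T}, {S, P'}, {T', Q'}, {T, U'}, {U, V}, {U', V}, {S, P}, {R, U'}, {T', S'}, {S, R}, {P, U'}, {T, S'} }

Try U = 0.
The clause (Q') is unit, so Q = 0.
The clause (R) is unit, so R = 1.
The clause (P) is unit, so P = 1.
The clause (S) is unit, so S = 1.
The clause (V) is unit, so V = 1.
The clause (T') is unit, so T = 0.
But (T) is also a unit clause — contradiction.
Backtrack on U: now try U = 1.
The clause (V') is unit, so V = 0.
But (V) is also a unit clause — contradiction.
Neither U = 1 nor U = 0 works.

UNSATISFIABLE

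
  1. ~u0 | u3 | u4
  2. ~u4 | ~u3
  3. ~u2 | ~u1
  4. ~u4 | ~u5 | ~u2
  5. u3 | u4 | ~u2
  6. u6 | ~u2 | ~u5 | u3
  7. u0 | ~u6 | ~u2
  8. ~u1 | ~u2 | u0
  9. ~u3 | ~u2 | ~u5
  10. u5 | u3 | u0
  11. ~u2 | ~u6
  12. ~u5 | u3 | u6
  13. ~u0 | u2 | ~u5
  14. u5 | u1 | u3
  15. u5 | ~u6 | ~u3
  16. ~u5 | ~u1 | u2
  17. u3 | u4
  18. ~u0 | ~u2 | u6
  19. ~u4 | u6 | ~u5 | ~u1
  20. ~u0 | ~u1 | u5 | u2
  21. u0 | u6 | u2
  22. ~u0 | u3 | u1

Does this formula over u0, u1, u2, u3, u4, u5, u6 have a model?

Yes

Suppose u4 = 1.
Unit clause (~u3) forces u3 = 0.
Suppose u2 = 0.
Suppose u5 = 1.
Unit clause (u6) forces u6 = 1.
Unit clause (~u0) forces u0 = 0.
Unit clause (~u1) forces u1 = 0.
Every clause now holds.
A satisfying assignment: u0 ↦ 0, u1 ↦ 0, u2 ↦ 0, u3 ↦ 0, u4 ↦ 1, u5 ↦ 1, u6 ↦ 1.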